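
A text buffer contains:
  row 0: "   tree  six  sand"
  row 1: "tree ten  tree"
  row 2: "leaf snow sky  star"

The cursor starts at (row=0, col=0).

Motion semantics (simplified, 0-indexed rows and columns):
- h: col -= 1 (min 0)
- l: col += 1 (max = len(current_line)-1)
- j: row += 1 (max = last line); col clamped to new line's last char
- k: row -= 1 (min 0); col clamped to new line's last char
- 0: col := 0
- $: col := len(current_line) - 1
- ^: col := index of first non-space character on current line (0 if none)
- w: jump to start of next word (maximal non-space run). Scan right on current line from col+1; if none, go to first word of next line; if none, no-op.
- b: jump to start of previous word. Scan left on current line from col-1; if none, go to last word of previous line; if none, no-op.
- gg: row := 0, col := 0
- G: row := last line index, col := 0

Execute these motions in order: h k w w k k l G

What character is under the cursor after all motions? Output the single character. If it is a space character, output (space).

Answer: l

Derivation:
After 1 (h): row=0 col=0 char='_'
After 2 (k): row=0 col=0 char='_'
After 3 (w): row=0 col=3 char='t'
After 4 (w): row=0 col=9 char='s'
After 5 (k): row=0 col=9 char='s'
After 6 (k): row=0 col=9 char='s'
After 7 (l): row=0 col=10 char='i'
After 8 (G): row=2 col=0 char='l'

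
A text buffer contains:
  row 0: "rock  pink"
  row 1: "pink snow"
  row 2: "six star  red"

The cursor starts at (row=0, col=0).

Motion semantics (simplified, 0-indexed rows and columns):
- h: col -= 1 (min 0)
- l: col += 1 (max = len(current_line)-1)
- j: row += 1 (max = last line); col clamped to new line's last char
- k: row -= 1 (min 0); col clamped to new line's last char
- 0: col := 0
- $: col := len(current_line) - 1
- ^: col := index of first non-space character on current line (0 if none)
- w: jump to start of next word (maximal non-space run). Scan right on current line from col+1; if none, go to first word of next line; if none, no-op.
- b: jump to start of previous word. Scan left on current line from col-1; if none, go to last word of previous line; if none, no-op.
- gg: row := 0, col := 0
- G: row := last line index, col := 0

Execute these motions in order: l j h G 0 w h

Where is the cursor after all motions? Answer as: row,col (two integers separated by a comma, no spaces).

After 1 (l): row=0 col=1 char='o'
After 2 (j): row=1 col=1 char='i'
After 3 (h): row=1 col=0 char='p'
After 4 (G): row=2 col=0 char='s'
After 5 (0): row=2 col=0 char='s'
After 6 (w): row=2 col=4 char='s'
After 7 (h): row=2 col=3 char='_'

Answer: 2,3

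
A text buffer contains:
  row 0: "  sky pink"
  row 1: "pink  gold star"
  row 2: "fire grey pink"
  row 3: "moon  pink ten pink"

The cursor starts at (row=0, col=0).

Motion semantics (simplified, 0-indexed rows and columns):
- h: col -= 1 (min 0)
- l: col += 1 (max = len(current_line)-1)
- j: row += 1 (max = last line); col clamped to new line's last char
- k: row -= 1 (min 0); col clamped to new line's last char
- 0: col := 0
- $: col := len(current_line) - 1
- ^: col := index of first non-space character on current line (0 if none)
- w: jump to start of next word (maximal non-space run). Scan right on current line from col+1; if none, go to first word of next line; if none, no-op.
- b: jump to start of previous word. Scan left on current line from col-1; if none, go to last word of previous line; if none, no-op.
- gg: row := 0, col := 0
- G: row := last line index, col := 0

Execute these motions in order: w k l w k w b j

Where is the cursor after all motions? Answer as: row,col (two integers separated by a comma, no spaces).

After 1 (w): row=0 col=2 char='s'
After 2 (k): row=0 col=2 char='s'
After 3 (l): row=0 col=3 char='k'
After 4 (w): row=0 col=6 char='p'
After 5 (k): row=0 col=6 char='p'
After 6 (w): row=1 col=0 char='p'
After 7 (b): row=0 col=6 char='p'
After 8 (j): row=1 col=6 char='g'

Answer: 1,6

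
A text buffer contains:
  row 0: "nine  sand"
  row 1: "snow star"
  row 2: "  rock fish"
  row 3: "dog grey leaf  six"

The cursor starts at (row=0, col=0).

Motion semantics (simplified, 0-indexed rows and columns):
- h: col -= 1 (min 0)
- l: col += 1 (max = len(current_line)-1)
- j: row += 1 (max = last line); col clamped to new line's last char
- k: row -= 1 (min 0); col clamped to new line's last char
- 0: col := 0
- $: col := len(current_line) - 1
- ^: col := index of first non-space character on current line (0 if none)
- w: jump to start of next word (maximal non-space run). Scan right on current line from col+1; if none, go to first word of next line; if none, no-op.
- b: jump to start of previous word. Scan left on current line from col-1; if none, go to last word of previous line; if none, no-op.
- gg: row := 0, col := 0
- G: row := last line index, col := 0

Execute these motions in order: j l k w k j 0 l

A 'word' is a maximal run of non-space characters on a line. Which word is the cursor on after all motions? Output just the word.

After 1 (j): row=1 col=0 char='s'
After 2 (l): row=1 col=1 char='n'
After 3 (k): row=0 col=1 char='i'
After 4 (w): row=0 col=6 char='s'
After 5 (k): row=0 col=6 char='s'
After 6 (j): row=1 col=6 char='t'
After 7 (0): row=1 col=0 char='s'
After 8 (l): row=1 col=1 char='n'

Answer: snow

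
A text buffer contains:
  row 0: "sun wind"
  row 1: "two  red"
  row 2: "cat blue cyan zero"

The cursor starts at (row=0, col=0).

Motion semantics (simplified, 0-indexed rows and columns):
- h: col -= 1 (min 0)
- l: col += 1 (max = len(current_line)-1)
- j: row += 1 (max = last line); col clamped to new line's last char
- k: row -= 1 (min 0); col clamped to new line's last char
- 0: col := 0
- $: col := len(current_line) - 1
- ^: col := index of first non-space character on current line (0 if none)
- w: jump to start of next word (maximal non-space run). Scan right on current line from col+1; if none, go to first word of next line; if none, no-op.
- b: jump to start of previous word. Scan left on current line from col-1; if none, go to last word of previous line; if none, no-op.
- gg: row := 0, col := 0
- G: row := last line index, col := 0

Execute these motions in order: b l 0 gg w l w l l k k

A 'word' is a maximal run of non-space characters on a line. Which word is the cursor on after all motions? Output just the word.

After 1 (b): row=0 col=0 char='s'
After 2 (l): row=0 col=1 char='u'
After 3 (0): row=0 col=0 char='s'
After 4 (gg): row=0 col=0 char='s'
After 5 (w): row=0 col=4 char='w'
After 6 (l): row=0 col=5 char='i'
After 7 (w): row=1 col=0 char='t'
After 8 (l): row=1 col=1 char='w'
After 9 (l): row=1 col=2 char='o'
After 10 (k): row=0 col=2 char='n'
After 11 (k): row=0 col=2 char='n'

Answer: sun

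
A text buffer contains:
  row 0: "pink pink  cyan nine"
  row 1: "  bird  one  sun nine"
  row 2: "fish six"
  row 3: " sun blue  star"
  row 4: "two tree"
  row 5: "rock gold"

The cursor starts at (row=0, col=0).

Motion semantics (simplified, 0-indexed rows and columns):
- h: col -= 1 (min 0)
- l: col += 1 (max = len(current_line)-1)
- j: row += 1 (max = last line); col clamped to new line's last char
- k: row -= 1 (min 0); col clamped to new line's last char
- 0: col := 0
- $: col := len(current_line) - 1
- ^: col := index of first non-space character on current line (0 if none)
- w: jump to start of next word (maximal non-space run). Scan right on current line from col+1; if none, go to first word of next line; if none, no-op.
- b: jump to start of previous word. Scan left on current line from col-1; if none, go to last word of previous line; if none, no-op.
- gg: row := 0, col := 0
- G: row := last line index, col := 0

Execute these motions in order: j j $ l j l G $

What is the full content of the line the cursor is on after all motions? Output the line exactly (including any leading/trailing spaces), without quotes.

After 1 (j): row=1 col=0 char='_'
After 2 (j): row=2 col=0 char='f'
After 3 ($): row=2 col=7 char='x'
After 4 (l): row=2 col=7 char='x'
After 5 (j): row=3 col=7 char='u'
After 6 (l): row=3 col=8 char='e'
After 7 (G): row=5 col=0 char='r'
After 8 ($): row=5 col=8 char='d'

Answer: rock gold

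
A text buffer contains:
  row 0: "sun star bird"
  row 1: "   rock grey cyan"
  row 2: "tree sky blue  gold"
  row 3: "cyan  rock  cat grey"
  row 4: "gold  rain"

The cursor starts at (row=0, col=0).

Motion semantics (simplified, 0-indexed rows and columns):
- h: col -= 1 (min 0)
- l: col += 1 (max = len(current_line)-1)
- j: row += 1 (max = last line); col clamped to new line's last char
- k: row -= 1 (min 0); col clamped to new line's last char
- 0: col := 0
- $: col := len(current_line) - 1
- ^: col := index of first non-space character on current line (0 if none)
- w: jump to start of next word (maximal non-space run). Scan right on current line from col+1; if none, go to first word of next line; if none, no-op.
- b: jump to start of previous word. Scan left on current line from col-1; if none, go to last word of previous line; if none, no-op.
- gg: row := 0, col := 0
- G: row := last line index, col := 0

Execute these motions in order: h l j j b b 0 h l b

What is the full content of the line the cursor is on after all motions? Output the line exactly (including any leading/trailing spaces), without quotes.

Answer: sun star bird

Derivation:
After 1 (h): row=0 col=0 char='s'
After 2 (l): row=0 col=1 char='u'
After 3 (j): row=1 col=1 char='_'
After 4 (j): row=2 col=1 char='r'
After 5 (b): row=2 col=0 char='t'
After 6 (b): row=1 col=13 char='c'
After 7 (0): row=1 col=0 char='_'
After 8 (h): row=1 col=0 char='_'
After 9 (l): row=1 col=1 char='_'
After 10 (b): row=0 col=9 char='b'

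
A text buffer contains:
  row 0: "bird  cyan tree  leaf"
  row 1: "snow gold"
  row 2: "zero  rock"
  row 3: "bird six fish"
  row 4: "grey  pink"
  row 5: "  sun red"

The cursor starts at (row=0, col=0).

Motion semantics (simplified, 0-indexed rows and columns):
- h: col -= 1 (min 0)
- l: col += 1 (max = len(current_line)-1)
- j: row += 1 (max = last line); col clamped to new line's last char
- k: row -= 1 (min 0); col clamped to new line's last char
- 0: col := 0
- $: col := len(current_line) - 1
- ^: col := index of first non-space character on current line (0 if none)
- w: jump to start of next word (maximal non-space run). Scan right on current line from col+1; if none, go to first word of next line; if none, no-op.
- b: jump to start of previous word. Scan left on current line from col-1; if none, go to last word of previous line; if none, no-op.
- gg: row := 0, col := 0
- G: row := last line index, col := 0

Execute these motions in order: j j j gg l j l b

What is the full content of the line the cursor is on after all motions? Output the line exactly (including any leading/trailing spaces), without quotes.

Answer: snow gold

Derivation:
After 1 (j): row=1 col=0 char='s'
After 2 (j): row=2 col=0 char='z'
After 3 (j): row=3 col=0 char='b'
After 4 (gg): row=0 col=0 char='b'
After 5 (l): row=0 col=1 char='i'
After 6 (j): row=1 col=1 char='n'
After 7 (l): row=1 col=2 char='o'
After 8 (b): row=1 col=0 char='s'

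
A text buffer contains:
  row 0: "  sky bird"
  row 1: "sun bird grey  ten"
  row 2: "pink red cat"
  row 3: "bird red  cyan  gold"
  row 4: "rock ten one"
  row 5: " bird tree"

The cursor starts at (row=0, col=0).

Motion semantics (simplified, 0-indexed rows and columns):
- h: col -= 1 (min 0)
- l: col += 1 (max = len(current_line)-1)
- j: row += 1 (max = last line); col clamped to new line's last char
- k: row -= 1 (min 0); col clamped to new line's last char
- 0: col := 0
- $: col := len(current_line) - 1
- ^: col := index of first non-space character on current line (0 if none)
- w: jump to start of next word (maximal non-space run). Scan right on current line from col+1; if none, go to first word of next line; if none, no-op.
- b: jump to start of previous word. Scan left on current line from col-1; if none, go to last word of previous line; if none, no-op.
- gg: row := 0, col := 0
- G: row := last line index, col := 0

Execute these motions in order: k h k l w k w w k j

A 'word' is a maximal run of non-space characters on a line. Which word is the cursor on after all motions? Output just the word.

Answer: sun

Derivation:
After 1 (k): row=0 col=0 char='_'
After 2 (h): row=0 col=0 char='_'
After 3 (k): row=0 col=0 char='_'
After 4 (l): row=0 col=1 char='_'
After 5 (w): row=0 col=2 char='s'
After 6 (k): row=0 col=2 char='s'
After 7 (w): row=0 col=6 char='b'
After 8 (w): row=1 col=0 char='s'
After 9 (k): row=0 col=0 char='_'
After 10 (j): row=1 col=0 char='s'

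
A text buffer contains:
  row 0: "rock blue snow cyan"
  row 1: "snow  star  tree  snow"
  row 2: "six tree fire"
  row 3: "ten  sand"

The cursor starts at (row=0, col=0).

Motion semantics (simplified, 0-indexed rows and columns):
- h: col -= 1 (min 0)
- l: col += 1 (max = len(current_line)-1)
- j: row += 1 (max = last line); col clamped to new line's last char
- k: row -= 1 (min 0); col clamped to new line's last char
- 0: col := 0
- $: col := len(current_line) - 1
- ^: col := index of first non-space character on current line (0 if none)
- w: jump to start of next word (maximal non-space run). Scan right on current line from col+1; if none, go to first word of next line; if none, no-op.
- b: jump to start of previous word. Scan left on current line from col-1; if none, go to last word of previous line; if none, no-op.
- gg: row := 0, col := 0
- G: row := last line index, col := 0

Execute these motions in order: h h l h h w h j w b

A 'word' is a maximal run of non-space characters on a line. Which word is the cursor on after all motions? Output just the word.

Answer: snow

Derivation:
After 1 (h): row=0 col=0 char='r'
After 2 (h): row=0 col=0 char='r'
After 3 (l): row=0 col=1 char='o'
After 4 (h): row=0 col=0 char='r'
After 5 (h): row=0 col=0 char='r'
After 6 (w): row=0 col=5 char='b'
After 7 (h): row=0 col=4 char='_'
After 8 (j): row=1 col=4 char='_'
After 9 (w): row=1 col=6 char='s'
After 10 (b): row=1 col=0 char='s'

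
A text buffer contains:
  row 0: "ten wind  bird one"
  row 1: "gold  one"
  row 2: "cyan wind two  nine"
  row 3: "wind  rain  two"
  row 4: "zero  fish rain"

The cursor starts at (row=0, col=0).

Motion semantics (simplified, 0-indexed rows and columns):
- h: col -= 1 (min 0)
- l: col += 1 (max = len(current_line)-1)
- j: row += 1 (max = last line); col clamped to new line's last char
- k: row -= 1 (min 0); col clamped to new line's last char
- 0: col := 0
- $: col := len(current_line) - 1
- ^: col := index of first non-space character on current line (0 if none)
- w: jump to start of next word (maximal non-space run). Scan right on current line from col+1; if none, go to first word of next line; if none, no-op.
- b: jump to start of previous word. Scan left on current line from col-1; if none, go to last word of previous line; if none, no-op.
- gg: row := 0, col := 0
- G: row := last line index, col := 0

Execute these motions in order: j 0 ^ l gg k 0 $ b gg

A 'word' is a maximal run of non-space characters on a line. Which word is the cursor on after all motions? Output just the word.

After 1 (j): row=1 col=0 char='g'
After 2 (0): row=1 col=0 char='g'
After 3 (^): row=1 col=0 char='g'
After 4 (l): row=1 col=1 char='o'
After 5 (gg): row=0 col=0 char='t'
After 6 (k): row=0 col=0 char='t'
After 7 (0): row=0 col=0 char='t'
After 8 ($): row=0 col=17 char='e'
After 9 (b): row=0 col=15 char='o'
After 10 (gg): row=0 col=0 char='t'

Answer: ten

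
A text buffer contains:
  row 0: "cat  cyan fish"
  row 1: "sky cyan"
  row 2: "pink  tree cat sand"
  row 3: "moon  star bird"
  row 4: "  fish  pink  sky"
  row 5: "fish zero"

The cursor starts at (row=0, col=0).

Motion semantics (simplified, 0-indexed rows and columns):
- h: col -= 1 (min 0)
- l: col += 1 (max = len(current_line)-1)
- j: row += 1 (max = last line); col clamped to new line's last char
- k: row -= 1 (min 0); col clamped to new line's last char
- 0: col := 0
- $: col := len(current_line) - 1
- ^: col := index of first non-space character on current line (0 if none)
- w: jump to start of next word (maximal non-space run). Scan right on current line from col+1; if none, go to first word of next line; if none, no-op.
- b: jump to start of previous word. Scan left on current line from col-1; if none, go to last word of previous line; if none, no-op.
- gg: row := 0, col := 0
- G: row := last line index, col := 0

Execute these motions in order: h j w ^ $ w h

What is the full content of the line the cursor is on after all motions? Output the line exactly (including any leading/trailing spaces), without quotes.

After 1 (h): row=0 col=0 char='c'
After 2 (j): row=1 col=0 char='s'
After 3 (w): row=1 col=4 char='c'
After 4 (^): row=1 col=0 char='s'
After 5 ($): row=1 col=7 char='n'
After 6 (w): row=2 col=0 char='p'
After 7 (h): row=2 col=0 char='p'

Answer: pink  tree cat sand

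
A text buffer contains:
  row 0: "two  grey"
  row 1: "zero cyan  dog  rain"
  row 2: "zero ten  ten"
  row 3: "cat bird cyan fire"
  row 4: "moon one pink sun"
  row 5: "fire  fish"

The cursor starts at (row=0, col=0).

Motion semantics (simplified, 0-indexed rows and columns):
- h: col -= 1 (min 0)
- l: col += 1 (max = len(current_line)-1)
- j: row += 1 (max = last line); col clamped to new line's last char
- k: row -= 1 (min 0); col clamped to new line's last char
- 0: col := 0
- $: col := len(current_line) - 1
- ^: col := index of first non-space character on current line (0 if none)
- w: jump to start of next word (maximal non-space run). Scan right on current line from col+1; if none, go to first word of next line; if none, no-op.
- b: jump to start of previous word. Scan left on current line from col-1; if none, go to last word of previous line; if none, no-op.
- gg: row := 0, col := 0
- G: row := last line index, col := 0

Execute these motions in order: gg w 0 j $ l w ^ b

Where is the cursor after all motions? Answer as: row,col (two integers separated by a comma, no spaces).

Answer: 1,16

Derivation:
After 1 (gg): row=0 col=0 char='t'
After 2 (w): row=0 col=5 char='g'
After 3 (0): row=0 col=0 char='t'
After 4 (j): row=1 col=0 char='z'
After 5 ($): row=1 col=19 char='n'
After 6 (l): row=1 col=19 char='n'
After 7 (w): row=2 col=0 char='z'
After 8 (^): row=2 col=0 char='z'
After 9 (b): row=1 col=16 char='r'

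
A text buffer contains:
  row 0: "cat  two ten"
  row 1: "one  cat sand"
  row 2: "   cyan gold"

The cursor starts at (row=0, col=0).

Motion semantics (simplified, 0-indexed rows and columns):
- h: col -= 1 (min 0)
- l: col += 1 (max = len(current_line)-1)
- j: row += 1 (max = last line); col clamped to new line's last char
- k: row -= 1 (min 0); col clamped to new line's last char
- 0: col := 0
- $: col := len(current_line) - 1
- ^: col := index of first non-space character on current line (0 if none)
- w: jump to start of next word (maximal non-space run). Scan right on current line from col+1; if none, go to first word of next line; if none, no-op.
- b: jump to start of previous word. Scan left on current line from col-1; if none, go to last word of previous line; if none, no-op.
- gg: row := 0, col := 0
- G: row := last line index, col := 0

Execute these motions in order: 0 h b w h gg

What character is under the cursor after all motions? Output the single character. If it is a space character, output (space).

After 1 (0): row=0 col=0 char='c'
After 2 (h): row=0 col=0 char='c'
After 3 (b): row=0 col=0 char='c'
After 4 (w): row=0 col=5 char='t'
After 5 (h): row=0 col=4 char='_'
After 6 (gg): row=0 col=0 char='c'

Answer: c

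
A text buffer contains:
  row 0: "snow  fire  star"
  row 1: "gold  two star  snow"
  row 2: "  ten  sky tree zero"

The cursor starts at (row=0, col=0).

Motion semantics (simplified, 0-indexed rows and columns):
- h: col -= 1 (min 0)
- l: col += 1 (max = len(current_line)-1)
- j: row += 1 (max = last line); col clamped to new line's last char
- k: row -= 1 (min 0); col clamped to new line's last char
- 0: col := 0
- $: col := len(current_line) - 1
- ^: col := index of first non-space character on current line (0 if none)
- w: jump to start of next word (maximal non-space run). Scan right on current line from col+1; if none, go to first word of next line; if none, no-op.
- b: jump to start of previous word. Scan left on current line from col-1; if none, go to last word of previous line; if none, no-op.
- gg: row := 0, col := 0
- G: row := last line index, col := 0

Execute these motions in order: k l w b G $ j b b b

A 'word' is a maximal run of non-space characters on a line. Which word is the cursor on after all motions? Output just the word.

Answer: sky

Derivation:
After 1 (k): row=0 col=0 char='s'
After 2 (l): row=0 col=1 char='n'
After 3 (w): row=0 col=6 char='f'
After 4 (b): row=0 col=0 char='s'
After 5 (G): row=2 col=0 char='_'
After 6 ($): row=2 col=19 char='o'
After 7 (j): row=2 col=19 char='o'
After 8 (b): row=2 col=16 char='z'
After 9 (b): row=2 col=11 char='t'
After 10 (b): row=2 col=7 char='s'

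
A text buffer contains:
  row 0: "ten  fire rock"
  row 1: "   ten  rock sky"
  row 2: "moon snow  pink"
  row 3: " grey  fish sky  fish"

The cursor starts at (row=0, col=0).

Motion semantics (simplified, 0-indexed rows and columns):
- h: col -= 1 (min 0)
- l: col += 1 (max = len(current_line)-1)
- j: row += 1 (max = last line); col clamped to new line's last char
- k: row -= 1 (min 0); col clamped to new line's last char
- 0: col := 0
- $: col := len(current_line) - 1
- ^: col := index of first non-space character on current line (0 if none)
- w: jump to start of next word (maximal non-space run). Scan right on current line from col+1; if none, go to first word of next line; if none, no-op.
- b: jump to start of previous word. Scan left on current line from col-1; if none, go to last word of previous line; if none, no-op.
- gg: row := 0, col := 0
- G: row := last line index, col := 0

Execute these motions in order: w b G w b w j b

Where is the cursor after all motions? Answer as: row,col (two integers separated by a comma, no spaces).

Answer: 2,11

Derivation:
After 1 (w): row=0 col=5 char='f'
After 2 (b): row=0 col=0 char='t'
After 3 (G): row=3 col=0 char='_'
After 4 (w): row=3 col=1 char='g'
After 5 (b): row=2 col=11 char='p'
After 6 (w): row=3 col=1 char='g'
After 7 (j): row=3 col=1 char='g'
After 8 (b): row=2 col=11 char='p'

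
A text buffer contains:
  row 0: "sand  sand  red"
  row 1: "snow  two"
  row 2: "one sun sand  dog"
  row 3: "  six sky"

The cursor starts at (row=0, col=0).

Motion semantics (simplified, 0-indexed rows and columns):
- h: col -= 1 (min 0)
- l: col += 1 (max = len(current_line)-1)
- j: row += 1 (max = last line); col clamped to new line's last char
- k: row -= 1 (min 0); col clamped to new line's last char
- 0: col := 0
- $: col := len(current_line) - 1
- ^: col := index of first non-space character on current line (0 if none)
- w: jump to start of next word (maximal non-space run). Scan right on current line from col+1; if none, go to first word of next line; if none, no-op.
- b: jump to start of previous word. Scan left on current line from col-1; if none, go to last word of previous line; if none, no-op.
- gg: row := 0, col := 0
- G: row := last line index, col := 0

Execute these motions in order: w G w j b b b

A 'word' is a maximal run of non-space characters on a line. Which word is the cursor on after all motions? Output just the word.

Answer: sun

Derivation:
After 1 (w): row=0 col=6 char='s'
After 2 (G): row=3 col=0 char='_'
After 3 (w): row=3 col=2 char='s'
After 4 (j): row=3 col=2 char='s'
After 5 (b): row=2 col=14 char='d'
After 6 (b): row=2 col=8 char='s'
After 7 (b): row=2 col=4 char='s'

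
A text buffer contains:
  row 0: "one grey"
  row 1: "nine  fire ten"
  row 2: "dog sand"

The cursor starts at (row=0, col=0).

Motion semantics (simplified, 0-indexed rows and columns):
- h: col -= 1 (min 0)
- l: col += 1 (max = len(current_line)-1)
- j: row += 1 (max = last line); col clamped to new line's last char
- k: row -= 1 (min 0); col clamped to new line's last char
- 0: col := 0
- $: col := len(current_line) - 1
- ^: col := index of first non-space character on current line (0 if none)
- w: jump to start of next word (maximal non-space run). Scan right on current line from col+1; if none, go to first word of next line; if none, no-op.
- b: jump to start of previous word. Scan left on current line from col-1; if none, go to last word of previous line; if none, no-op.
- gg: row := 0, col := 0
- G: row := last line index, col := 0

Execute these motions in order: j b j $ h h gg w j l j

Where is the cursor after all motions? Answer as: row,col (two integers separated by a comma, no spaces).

After 1 (j): row=1 col=0 char='n'
After 2 (b): row=0 col=4 char='g'
After 3 (j): row=1 col=4 char='_'
After 4 ($): row=1 col=13 char='n'
After 5 (h): row=1 col=12 char='e'
After 6 (h): row=1 col=11 char='t'
After 7 (gg): row=0 col=0 char='o'
After 8 (w): row=0 col=4 char='g'
After 9 (j): row=1 col=4 char='_'
After 10 (l): row=1 col=5 char='_'
After 11 (j): row=2 col=5 char='a'

Answer: 2,5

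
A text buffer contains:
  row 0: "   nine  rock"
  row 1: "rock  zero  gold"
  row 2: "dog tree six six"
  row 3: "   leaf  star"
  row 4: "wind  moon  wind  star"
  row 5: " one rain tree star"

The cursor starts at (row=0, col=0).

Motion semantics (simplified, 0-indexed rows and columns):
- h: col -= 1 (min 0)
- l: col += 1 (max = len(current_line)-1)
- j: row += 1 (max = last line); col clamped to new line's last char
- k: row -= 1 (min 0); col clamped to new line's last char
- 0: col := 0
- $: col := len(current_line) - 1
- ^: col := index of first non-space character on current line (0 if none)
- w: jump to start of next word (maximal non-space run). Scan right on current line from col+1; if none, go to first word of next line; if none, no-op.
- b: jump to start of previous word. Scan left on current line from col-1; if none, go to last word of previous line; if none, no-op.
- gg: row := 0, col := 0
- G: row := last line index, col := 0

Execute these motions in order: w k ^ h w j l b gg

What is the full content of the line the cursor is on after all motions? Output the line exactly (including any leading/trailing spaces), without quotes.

Answer:    nine  rock

Derivation:
After 1 (w): row=0 col=3 char='n'
After 2 (k): row=0 col=3 char='n'
After 3 (^): row=0 col=3 char='n'
After 4 (h): row=0 col=2 char='_'
After 5 (w): row=0 col=3 char='n'
After 6 (j): row=1 col=3 char='k'
After 7 (l): row=1 col=4 char='_'
After 8 (b): row=1 col=0 char='r'
After 9 (gg): row=0 col=0 char='_'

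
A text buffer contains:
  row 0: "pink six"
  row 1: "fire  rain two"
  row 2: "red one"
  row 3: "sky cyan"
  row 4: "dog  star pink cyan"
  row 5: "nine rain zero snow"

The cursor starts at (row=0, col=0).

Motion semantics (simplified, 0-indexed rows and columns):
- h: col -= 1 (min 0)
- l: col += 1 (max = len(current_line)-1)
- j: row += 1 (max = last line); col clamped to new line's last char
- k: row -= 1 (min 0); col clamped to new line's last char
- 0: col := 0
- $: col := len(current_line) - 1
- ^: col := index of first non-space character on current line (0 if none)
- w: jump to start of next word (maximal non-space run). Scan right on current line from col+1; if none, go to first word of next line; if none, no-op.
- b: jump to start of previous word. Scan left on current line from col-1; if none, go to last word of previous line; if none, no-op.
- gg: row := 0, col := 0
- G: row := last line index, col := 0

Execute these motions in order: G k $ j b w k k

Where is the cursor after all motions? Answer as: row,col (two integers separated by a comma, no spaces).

After 1 (G): row=5 col=0 char='n'
After 2 (k): row=4 col=0 char='d'
After 3 ($): row=4 col=18 char='n'
After 4 (j): row=5 col=18 char='w'
After 5 (b): row=5 col=15 char='s'
After 6 (w): row=5 col=15 char='s'
After 7 (k): row=4 col=15 char='c'
After 8 (k): row=3 col=7 char='n'

Answer: 3,7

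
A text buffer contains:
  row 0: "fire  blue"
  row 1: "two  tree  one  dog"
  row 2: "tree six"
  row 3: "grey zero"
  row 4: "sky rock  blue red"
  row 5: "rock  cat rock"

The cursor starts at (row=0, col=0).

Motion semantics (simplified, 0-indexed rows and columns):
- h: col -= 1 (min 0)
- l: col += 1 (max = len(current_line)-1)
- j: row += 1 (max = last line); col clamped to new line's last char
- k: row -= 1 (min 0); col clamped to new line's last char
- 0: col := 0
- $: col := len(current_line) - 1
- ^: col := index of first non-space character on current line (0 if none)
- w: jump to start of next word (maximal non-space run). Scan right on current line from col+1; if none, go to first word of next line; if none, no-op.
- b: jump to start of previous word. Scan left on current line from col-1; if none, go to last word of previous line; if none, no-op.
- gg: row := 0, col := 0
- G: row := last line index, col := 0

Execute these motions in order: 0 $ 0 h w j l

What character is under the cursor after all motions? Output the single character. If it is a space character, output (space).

Answer: e

Derivation:
After 1 (0): row=0 col=0 char='f'
After 2 ($): row=0 col=9 char='e'
After 3 (0): row=0 col=0 char='f'
After 4 (h): row=0 col=0 char='f'
After 5 (w): row=0 col=6 char='b'
After 6 (j): row=1 col=6 char='r'
After 7 (l): row=1 col=7 char='e'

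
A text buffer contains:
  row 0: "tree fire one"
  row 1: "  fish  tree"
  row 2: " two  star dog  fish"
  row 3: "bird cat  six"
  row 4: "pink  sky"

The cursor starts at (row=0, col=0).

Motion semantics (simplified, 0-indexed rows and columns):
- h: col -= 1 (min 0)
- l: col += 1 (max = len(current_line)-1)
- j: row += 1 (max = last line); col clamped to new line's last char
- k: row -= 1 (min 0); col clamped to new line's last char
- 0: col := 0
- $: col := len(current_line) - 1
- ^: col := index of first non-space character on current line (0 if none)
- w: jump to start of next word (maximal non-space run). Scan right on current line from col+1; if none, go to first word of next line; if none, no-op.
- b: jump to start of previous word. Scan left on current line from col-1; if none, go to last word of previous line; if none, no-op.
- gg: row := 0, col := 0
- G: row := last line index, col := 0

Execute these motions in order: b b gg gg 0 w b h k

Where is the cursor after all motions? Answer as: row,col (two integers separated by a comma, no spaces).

After 1 (b): row=0 col=0 char='t'
After 2 (b): row=0 col=0 char='t'
After 3 (gg): row=0 col=0 char='t'
After 4 (gg): row=0 col=0 char='t'
After 5 (0): row=0 col=0 char='t'
After 6 (w): row=0 col=5 char='f'
After 7 (b): row=0 col=0 char='t'
After 8 (h): row=0 col=0 char='t'
After 9 (k): row=0 col=0 char='t'

Answer: 0,0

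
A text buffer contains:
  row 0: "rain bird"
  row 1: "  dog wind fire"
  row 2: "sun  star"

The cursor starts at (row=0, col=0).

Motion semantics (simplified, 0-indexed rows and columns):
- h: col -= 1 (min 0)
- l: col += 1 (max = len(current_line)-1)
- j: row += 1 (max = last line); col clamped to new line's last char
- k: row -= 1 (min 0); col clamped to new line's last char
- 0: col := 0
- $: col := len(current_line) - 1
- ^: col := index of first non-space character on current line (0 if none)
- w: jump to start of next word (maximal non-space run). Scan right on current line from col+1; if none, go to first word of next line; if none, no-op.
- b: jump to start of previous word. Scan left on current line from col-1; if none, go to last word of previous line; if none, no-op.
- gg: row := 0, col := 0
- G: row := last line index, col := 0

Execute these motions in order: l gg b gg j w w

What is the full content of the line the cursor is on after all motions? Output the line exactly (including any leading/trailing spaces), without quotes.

After 1 (l): row=0 col=1 char='a'
After 2 (gg): row=0 col=0 char='r'
After 3 (b): row=0 col=0 char='r'
After 4 (gg): row=0 col=0 char='r'
After 5 (j): row=1 col=0 char='_'
After 6 (w): row=1 col=2 char='d'
After 7 (w): row=1 col=6 char='w'

Answer:   dog wind fire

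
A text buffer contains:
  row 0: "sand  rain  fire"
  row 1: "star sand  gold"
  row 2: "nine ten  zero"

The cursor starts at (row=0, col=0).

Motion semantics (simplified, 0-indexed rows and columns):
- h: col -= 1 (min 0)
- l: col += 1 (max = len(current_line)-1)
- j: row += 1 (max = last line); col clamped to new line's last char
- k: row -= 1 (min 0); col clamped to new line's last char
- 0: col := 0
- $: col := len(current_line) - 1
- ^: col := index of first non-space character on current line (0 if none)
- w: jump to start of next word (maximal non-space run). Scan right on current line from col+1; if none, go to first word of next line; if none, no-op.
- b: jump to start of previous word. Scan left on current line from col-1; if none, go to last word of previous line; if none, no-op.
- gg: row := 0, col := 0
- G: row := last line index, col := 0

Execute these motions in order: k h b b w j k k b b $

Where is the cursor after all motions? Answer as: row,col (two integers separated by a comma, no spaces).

After 1 (k): row=0 col=0 char='s'
After 2 (h): row=0 col=0 char='s'
After 3 (b): row=0 col=0 char='s'
After 4 (b): row=0 col=0 char='s'
After 5 (w): row=0 col=6 char='r'
After 6 (j): row=1 col=6 char='a'
After 7 (k): row=0 col=6 char='r'
After 8 (k): row=0 col=6 char='r'
After 9 (b): row=0 col=0 char='s'
After 10 (b): row=0 col=0 char='s'
After 11 ($): row=0 col=15 char='e'

Answer: 0,15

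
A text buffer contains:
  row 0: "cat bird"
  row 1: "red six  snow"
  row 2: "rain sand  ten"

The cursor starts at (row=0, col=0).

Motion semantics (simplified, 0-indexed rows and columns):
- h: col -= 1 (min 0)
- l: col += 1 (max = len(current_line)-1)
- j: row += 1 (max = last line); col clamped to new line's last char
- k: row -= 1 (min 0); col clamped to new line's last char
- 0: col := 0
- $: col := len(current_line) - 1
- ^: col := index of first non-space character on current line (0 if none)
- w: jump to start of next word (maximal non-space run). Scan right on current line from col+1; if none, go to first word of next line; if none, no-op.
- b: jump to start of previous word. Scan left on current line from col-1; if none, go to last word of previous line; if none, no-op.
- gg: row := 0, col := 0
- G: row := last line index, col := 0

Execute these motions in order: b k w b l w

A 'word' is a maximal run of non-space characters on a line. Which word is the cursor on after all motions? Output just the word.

After 1 (b): row=0 col=0 char='c'
After 2 (k): row=0 col=0 char='c'
After 3 (w): row=0 col=4 char='b'
After 4 (b): row=0 col=0 char='c'
After 5 (l): row=0 col=1 char='a'
After 6 (w): row=0 col=4 char='b'

Answer: bird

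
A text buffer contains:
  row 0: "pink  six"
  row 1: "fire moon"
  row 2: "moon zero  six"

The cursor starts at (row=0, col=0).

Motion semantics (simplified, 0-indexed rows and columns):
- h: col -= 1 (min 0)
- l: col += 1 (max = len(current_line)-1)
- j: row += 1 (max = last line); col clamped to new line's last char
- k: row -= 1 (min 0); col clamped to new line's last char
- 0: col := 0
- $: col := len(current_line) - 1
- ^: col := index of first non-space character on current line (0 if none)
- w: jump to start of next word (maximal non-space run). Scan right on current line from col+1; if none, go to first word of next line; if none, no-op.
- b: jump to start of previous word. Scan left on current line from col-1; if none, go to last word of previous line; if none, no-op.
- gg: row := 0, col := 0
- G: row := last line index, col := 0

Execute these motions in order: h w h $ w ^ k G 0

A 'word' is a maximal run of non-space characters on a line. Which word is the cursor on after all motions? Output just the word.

After 1 (h): row=0 col=0 char='p'
After 2 (w): row=0 col=6 char='s'
After 3 (h): row=0 col=5 char='_'
After 4 ($): row=0 col=8 char='x'
After 5 (w): row=1 col=0 char='f'
After 6 (^): row=1 col=0 char='f'
After 7 (k): row=0 col=0 char='p'
After 8 (G): row=2 col=0 char='m'
After 9 (0): row=2 col=0 char='m'

Answer: moon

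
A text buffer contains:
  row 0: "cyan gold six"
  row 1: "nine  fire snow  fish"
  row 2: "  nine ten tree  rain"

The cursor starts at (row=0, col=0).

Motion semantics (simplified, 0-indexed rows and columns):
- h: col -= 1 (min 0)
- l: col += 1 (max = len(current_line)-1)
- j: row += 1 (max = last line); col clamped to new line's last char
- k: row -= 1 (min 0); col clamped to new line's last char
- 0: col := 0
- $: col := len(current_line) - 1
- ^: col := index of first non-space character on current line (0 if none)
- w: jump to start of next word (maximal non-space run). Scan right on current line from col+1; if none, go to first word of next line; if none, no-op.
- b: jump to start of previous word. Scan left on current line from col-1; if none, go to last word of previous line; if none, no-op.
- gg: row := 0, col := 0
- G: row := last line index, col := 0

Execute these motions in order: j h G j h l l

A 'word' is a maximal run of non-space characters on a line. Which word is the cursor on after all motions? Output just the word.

Answer: nine

Derivation:
After 1 (j): row=1 col=0 char='n'
After 2 (h): row=1 col=0 char='n'
After 3 (G): row=2 col=0 char='_'
After 4 (j): row=2 col=0 char='_'
After 5 (h): row=2 col=0 char='_'
After 6 (l): row=2 col=1 char='_'
After 7 (l): row=2 col=2 char='n'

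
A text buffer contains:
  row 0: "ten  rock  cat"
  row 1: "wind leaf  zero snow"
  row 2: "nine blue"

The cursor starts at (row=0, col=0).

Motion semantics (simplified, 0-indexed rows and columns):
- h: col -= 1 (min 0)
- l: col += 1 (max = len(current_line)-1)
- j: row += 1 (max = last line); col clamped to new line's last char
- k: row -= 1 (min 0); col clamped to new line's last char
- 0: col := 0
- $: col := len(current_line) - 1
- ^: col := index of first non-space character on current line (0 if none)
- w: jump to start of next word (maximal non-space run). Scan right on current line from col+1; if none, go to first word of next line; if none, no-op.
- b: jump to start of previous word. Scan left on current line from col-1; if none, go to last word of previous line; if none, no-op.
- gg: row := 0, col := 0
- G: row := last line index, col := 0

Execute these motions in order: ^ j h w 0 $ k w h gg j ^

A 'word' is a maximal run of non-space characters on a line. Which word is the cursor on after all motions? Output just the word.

After 1 (^): row=0 col=0 char='t'
After 2 (j): row=1 col=0 char='w'
After 3 (h): row=1 col=0 char='w'
After 4 (w): row=1 col=5 char='l'
After 5 (0): row=1 col=0 char='w'
After 6 ($): row=1 col=19 char='w'
After 7 (k): row=0 col=13 char='t'
After 8 (w): row=1 col=0 char='w'
After 9 (h): row=1 col=0 char='w'
After 10 (gg): row=0 col=0 char='t'
After 11 (j): row=1 col=0 char='w'
After 12 (^): row=1 col=0 char='w'

Answer: wind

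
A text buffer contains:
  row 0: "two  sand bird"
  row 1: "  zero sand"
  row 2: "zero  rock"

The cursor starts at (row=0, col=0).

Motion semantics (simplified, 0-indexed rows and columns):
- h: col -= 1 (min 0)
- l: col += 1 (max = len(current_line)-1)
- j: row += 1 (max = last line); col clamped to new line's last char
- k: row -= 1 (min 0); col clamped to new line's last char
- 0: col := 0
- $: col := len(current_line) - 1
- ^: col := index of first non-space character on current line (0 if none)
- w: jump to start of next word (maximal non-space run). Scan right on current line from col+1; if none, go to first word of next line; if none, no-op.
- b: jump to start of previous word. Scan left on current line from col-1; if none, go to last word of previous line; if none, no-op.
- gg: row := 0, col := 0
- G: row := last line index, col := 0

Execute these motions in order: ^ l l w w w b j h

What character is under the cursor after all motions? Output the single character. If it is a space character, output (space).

After 1 (^): row=0 col=0 char='t'
After 2 (l): row=0 col=1 char='w'
After 3 (l): row=0 col=2 char='o'
After 4 (w): row=0 col=5 char='s'
After 5 (w): row=0 col=10 char='b'
After 6 (w): row=1 col=2 char='z'
After 7 (b): row=0 col=10 char='b'
After 8 (j): row=1 col=10 char='d'
After 9 (h): row=1 col=9 char='n'

Answer: n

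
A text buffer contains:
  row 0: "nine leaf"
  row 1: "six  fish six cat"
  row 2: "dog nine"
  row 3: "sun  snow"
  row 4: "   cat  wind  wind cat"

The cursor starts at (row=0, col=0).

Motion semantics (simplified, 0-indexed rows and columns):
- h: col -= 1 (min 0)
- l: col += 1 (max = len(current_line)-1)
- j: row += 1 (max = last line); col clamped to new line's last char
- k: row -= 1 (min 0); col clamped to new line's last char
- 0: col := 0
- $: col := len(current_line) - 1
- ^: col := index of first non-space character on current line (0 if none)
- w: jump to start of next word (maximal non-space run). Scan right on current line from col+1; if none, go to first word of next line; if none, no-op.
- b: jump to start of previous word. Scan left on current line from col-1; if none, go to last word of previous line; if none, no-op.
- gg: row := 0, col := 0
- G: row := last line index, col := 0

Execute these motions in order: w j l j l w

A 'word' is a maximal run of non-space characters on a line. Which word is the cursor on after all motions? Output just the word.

Answer: sun

Derivation:
After 1 (w): row=0 col=5 char='l'
After 2 (j): row=1 col=5 char='f'
After 3 (l): row=1 col=6 char='i'
After 4 (j): row=2 col=6 char='n'
After 5 (l): row=2 col=7 char='e'
After 6 (w): row=3 col=0 char='s'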